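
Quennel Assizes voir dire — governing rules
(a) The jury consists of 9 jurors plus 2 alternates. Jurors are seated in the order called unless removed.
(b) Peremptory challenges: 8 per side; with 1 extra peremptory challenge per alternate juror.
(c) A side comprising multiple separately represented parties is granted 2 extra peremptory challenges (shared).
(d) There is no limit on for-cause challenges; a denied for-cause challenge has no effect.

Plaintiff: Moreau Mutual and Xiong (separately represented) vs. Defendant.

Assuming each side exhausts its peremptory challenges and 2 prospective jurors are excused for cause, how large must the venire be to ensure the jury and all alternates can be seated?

35

Seats to fill: 9 + 2 alternates = 11.
Peremptories — Plaintiff: 8 + 1×2 + 2 = 12; Defendant: 8 + 1×2 = 10; total 22.
For-cause removals: 2.
Minimum venire: 11 + 22 + 2 = 35.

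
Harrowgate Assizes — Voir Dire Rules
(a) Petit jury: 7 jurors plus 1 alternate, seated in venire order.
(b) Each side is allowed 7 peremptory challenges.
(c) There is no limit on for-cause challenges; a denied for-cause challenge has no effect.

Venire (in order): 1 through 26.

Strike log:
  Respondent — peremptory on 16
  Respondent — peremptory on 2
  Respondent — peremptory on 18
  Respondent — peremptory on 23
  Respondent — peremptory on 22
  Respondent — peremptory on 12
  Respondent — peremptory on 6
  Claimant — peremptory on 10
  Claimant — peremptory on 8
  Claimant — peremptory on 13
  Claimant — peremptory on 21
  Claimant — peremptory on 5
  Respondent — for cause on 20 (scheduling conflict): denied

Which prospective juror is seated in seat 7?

Removed: #2, #5, #6, #8, #10, #12, #13, #16, #18, #21, #22, #23. (#20 stays — for-cause denied.)
Seating in order: seats 1–7 → #1, #3, #4, #7, #9, #11, #14; alternates → #15.
So seat 7 is #14.

14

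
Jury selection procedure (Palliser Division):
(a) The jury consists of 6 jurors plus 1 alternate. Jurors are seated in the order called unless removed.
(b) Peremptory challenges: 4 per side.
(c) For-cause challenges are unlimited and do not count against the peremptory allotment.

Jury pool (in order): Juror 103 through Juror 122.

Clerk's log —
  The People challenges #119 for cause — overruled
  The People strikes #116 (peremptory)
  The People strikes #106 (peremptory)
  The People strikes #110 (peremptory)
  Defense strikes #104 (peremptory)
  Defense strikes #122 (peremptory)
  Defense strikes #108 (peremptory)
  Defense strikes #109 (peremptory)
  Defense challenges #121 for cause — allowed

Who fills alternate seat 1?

Removed: #104, #106, #108, #109, #110, #116, #121, #122. (#119 stays — for-cause denied.)
Seating in order: seats 1–6 → #103, #105, #107, #111, #112, #113; alternates → #114.
So alternate 1 is #114.

114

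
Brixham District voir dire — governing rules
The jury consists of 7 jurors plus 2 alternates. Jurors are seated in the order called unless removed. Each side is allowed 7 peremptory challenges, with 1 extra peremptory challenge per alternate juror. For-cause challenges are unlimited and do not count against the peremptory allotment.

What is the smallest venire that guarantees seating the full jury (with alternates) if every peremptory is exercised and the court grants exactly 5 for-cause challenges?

32

Seats to fill: 7 + 2 alternates = 9.
Peremptories: 7 + 1×2 = 9 per side × 2 sides = 18.
For-cause removals: 5.
Minimum venire: 9 + 18 + 5 = 32.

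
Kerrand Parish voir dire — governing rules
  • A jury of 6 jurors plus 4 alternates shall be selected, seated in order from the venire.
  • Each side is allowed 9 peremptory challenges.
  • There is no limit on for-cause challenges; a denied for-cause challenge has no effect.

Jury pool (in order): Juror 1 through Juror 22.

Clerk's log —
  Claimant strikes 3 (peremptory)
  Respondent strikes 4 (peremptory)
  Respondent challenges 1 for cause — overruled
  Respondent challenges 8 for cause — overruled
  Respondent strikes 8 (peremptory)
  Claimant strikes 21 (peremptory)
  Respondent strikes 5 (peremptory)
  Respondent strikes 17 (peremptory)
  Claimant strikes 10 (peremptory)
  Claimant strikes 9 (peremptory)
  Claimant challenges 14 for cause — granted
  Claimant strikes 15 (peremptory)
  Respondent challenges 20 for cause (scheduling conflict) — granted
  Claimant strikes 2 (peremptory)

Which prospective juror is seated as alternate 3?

Removed: #2, #3, #4, #5, #8, #9, #10, #14, #15, #17, #20, #21. (#1 stays — for-cause denied.)
Seating in order: seats 1–6 → #1, #6, #7, #11, #12, #13; alternates → #16, #18, #19, #22.
So alternate 3 is #19.

19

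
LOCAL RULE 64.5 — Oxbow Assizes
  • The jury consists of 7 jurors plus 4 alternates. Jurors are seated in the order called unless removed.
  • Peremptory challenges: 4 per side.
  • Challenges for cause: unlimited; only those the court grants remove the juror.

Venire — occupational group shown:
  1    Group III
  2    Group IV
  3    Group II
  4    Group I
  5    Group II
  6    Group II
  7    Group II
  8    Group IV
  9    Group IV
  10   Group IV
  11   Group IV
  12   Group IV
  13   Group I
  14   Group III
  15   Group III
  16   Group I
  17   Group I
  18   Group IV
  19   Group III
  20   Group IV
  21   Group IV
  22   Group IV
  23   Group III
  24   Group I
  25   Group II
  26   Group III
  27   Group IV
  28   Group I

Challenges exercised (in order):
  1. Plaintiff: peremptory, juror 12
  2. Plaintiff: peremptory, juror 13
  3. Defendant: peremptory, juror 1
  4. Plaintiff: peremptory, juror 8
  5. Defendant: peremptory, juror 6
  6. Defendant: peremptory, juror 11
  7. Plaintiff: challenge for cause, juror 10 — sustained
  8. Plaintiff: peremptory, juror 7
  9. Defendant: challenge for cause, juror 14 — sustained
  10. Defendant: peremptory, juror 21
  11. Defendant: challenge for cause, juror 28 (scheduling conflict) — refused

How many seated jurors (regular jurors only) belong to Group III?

1

Removed: #1, #6, #7, #8, #10, #11, #12, #13, #14, #21.
Seated jurors 1–7: #2, #3, #4, #5, #9, #15, #16 (alternates #17, #18, #19, #20 not counted).
Of those, in Group III: #15 → 1.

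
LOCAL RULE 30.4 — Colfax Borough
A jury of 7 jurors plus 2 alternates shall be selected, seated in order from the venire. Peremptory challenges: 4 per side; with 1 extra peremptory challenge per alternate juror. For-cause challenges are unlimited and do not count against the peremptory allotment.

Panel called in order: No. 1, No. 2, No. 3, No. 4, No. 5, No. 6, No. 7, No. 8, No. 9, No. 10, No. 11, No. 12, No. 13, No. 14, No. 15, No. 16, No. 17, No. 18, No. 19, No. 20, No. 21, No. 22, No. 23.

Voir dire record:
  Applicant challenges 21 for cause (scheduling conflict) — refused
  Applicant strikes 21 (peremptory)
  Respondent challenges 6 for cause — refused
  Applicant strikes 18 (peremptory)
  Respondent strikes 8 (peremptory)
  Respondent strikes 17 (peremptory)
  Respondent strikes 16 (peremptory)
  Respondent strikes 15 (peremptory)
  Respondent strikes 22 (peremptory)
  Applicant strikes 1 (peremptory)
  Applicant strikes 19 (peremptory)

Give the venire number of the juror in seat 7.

Removed: #1, #8, #15, #16, #17, #18, #19, #21, #22. (#6 stays — for-cause denied.)
Filling seats in venire order through position 7: #2, #3, #4, #5, #6, #7, #9.
So seat 7 is #9.

9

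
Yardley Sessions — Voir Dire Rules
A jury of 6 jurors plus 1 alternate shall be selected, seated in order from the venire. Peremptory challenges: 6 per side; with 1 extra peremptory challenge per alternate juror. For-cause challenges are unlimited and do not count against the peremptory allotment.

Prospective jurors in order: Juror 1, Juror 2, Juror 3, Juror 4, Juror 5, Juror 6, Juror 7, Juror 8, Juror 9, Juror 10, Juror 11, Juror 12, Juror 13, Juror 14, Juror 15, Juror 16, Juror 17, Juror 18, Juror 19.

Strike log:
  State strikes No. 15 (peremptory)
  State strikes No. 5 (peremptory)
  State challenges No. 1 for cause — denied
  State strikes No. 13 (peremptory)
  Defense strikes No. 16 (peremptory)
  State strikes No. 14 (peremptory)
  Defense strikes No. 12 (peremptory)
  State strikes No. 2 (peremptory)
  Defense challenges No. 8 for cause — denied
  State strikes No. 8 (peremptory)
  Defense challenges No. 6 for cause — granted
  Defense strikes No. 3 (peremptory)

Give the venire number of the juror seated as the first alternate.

Removed: #2, #3, #5, #6, #8, #12, #13, #14, #15, #16. (#1 stays — for-cause denied.)
Seating in order: seats 1–6 → #1, #4, #7, #9, #10, #11; alternates → #17.
So alternate 1 is #17.

17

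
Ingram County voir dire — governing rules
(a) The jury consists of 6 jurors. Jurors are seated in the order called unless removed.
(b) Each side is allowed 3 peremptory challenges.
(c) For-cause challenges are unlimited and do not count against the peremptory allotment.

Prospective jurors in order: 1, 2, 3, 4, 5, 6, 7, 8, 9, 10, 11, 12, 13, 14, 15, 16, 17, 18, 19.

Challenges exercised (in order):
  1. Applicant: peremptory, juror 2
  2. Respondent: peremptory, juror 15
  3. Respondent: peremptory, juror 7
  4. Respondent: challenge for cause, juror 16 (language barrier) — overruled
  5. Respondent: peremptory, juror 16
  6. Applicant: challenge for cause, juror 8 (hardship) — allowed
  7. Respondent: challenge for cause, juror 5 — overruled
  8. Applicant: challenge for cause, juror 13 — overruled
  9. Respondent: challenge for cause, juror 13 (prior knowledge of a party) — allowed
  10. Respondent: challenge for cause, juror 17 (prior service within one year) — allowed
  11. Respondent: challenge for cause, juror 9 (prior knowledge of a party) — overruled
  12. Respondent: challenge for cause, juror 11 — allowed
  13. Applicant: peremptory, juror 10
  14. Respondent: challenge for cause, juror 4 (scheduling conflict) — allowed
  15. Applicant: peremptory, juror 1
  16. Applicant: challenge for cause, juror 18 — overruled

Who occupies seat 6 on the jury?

Removed: #1, #2, #4, #7, #8, #10, #11, #13, #15, #16, #17. (#5, #9, #18 stay — for-cause denied.)
Filling seats in venire order through position 6: #3, #5, #6, #9, #12, #14.
So seat 6 is #14.

14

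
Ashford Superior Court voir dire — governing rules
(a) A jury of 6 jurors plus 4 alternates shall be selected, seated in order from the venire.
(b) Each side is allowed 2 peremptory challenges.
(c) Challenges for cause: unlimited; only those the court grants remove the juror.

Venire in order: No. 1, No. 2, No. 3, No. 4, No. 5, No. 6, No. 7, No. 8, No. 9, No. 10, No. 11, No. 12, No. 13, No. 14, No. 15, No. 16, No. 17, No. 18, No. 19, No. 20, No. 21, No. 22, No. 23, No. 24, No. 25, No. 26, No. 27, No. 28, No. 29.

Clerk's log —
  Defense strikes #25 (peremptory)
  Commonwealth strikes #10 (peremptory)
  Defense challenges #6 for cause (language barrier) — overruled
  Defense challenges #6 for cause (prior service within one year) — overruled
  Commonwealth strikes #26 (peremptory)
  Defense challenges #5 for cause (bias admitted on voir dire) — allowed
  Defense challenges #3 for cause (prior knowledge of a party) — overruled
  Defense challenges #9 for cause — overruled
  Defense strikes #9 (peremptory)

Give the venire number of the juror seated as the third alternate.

Removed: #5, #9, #10, #25, #26. (#3, #6 stay — for-cause denied.)
Filling seats in venire order through position 9: #1, #2, #3, #4, #6, #7, #8, #11, #12.
So alternate 3 is #12.

12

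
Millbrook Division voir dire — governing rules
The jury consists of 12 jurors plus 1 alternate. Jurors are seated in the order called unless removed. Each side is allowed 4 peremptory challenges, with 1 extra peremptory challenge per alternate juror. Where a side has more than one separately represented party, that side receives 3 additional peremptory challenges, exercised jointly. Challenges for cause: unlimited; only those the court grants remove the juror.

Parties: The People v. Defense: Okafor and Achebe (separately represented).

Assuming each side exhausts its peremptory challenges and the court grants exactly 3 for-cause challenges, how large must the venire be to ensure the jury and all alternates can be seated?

Seats to fill: 12 + 1 alternates = 13.
Peremptories — The People: 4 + 1×1 = 5; Defense: 4 + 1×1 + 3 = 8; total 13.
For-cause removals: 3.
Minimum venire: 13 + 13 + 3 = 29.

29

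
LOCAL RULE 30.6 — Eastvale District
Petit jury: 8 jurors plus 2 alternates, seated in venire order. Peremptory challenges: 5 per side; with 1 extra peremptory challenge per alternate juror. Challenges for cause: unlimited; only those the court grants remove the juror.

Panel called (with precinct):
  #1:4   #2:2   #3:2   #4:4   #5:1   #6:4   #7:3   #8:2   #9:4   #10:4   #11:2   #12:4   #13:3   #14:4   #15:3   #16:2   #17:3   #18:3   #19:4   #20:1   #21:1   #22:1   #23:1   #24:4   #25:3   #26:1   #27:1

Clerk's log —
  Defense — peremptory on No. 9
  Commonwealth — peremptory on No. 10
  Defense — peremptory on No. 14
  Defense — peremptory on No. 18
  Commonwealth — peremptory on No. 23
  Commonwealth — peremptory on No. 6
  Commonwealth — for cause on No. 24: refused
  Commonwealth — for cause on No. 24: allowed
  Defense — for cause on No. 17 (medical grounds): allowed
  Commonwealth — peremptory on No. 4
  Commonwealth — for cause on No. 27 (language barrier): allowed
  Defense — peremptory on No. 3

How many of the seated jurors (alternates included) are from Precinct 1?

1

Removed: #3, #4, #6, #9, #10, #14, #17, #18, #23, #24, #27.
Seated (10 incl. alternates): #1, #2, #5, #7, #8, #11, #12, #13, #15, #16.
Of those, in Precinct 1: #5 → 1.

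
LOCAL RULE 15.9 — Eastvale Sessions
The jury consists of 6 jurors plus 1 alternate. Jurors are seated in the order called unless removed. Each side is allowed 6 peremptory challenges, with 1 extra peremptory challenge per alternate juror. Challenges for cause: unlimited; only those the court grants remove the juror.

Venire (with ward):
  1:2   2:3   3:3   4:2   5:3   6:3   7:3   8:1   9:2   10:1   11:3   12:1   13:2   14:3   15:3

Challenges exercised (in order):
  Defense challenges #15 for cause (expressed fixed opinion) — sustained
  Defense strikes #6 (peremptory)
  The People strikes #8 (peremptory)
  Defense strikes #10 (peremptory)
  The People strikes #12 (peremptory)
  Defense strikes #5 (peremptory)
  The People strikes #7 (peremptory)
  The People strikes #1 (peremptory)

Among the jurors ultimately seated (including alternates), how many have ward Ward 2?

Removed: #1, #5, #6, #7, #8, #10, #12, #15.
Seated (7 incl. alternates): #2, #3, #4, #9, #11, #13, #14.
Of those, in Ward 2: #4, #9, #13 → 3.

3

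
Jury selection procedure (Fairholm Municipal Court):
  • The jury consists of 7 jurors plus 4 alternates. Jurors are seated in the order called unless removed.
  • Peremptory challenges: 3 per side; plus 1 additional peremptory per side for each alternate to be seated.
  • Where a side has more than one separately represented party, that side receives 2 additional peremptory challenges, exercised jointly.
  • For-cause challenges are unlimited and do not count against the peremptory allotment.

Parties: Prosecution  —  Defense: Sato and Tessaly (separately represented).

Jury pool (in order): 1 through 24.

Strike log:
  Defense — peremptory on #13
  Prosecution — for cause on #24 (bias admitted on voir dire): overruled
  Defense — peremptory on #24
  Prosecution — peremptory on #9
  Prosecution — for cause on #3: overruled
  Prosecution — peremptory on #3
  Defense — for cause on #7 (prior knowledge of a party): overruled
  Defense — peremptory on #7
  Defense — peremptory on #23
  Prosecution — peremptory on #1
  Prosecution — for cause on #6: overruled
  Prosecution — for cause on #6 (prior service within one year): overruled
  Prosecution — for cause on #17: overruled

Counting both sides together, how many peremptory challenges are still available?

9

Prosecution allotment: 3 base + 1 × 4 alternates = 7. Defense allotment: 3 base + 1 × 4 alternates + 2 multi-party = 9.
Prosecution peremptories used: #9, #3, #1 — 3 (for-cause on #24, #3, #6, #6, #17 don't count).
Defense peremptories used: #13, #24, #7, #23 — 4 (the for-cause on #7 doesn't count).
Remaining: (7 − 3) + (9 − 4) = 9.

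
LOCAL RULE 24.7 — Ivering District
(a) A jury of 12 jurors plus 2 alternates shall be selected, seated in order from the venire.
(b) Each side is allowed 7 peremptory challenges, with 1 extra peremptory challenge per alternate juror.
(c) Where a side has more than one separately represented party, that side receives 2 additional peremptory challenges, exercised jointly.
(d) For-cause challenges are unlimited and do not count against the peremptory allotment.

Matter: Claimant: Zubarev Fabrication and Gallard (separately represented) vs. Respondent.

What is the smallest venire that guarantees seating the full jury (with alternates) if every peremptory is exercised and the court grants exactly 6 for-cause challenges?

Seats to fill: 12 + 2 alternates = 14.
Peremptories — Claimant: 7 + 1×2 + 2 = 11; Respondent: 7 + 1×2 = 9; total 20.
For-cause removals: 6.
Minimum venire: 14 + 20 + 6 = 40.

40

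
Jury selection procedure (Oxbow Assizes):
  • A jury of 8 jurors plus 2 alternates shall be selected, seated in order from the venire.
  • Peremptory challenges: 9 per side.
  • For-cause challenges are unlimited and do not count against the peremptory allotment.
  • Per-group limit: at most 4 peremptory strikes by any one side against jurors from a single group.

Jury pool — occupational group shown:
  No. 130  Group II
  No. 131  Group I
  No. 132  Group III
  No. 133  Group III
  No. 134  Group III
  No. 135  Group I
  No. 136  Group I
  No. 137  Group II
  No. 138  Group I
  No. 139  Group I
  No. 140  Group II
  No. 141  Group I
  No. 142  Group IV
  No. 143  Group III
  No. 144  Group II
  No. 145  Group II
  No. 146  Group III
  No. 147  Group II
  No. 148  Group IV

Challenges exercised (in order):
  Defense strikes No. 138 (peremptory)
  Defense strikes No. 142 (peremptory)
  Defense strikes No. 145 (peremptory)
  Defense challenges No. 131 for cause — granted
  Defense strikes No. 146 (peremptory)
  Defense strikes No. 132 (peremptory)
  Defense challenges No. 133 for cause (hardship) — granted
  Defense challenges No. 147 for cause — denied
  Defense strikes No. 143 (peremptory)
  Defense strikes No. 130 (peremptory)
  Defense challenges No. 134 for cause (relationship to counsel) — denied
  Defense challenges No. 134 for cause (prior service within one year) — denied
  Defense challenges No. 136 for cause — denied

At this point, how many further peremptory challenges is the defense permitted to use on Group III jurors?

1

Defense peremptories so far: #138, #142, #145, #146, #132, #143, #130 — 7 of 9 used, 2 left overall.
Against Group III: #146, #132, #143 — 3 used; per-group cap 4 leaves 1.
Binding limit: min(2, 1) = 1.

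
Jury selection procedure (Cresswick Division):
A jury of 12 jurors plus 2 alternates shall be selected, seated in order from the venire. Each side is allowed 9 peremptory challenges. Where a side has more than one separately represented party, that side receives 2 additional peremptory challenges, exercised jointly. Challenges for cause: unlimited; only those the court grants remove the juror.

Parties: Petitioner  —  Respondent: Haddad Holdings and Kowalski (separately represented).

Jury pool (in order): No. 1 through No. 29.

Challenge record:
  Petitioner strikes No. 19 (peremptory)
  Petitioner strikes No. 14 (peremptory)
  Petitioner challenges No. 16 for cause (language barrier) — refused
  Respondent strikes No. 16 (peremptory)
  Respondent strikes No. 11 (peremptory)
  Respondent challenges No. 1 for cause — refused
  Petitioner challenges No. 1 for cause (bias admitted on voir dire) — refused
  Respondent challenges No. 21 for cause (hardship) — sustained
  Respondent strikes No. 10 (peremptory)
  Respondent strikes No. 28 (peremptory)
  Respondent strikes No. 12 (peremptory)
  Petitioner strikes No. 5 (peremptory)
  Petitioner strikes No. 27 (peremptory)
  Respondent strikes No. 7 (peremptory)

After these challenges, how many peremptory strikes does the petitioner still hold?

Petitioner allotment: 9.
Petitioner peremptories used: #19, #14, #5, #27 — 4 (for-cause on #16, #1 don't count).
Remaining: 9 − 4 = 5.

5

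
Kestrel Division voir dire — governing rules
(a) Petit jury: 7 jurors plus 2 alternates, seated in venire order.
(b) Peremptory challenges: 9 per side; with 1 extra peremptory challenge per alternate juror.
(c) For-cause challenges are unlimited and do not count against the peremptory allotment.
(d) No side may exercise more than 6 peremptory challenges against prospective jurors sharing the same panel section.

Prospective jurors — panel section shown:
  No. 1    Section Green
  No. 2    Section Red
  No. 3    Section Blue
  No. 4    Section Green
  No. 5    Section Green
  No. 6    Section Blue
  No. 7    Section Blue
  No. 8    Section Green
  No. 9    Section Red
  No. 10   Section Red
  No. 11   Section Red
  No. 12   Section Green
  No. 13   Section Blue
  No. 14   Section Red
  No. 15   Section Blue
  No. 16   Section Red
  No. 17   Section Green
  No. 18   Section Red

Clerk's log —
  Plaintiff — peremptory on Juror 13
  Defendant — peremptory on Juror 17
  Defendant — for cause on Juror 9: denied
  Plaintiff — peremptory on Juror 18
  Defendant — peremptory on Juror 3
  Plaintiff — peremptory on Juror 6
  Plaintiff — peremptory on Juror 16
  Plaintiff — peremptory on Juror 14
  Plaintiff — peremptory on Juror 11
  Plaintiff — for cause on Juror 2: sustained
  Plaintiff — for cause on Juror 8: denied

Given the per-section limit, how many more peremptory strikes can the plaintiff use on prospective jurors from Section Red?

Plaintiff peremptories so far: #13, #18, #6, #16, #14, #11 — 6 of 11 used, 5 left overall.
Against Section Red: #18, #16, #14, #11 — 4 used; per-section cap 6 leaves 2.
Binding limit: min(5, 2) = 2.

2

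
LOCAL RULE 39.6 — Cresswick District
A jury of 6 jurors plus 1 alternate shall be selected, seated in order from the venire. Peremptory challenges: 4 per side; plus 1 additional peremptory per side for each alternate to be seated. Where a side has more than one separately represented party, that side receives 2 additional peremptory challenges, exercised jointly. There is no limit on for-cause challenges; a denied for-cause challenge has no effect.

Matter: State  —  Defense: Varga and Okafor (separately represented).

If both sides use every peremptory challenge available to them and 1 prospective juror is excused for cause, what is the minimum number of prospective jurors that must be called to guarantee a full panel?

Seats to fill: 6 + 1 alternates = 7.
Peremptories — State: 4 + 1×1 = 5; Defense: 4 + 1×1 + 2 = 7; total 12.
For-cause removals: 1.
Minimum venire: 7 + 12 + 1 = 20.

20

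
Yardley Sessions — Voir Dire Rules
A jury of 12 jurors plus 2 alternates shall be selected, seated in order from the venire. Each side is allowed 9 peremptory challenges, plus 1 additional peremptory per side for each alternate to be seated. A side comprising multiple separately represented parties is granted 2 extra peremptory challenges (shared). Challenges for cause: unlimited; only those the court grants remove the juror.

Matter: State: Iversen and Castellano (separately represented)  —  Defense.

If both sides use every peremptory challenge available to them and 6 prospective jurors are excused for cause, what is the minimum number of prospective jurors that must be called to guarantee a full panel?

44

Seats to fill: 12 + 2 alternates = 14.
Peremptories — State: 9 + 1×2 + 2 = 13; Defense: 9 + 1×2 = 11; total 24.
For-cause removals: 6.
Minimum venire: 14 + 24 + 6 = 44.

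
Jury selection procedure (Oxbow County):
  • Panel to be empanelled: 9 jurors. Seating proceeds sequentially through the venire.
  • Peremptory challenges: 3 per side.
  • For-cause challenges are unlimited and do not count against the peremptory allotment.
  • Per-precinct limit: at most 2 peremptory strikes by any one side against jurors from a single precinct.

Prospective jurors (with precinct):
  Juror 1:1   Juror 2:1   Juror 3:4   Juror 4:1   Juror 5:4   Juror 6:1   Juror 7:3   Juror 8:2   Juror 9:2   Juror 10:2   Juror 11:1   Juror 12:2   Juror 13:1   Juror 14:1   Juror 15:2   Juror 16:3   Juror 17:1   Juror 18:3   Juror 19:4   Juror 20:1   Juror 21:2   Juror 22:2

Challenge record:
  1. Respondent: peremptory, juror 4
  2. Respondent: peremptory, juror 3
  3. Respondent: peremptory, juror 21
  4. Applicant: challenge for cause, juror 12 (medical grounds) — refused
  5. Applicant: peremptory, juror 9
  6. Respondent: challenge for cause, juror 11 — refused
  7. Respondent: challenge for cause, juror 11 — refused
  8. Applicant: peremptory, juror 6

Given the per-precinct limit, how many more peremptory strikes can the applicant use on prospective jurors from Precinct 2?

1

Applicant peremptories so far: #9, #6 — 2 of 3 used, 1 left overall.
Against Precinct 2: #9 — 1 used; per-precinct cap 2 leaves 1.
Binding limit: min(1, 1) = 1.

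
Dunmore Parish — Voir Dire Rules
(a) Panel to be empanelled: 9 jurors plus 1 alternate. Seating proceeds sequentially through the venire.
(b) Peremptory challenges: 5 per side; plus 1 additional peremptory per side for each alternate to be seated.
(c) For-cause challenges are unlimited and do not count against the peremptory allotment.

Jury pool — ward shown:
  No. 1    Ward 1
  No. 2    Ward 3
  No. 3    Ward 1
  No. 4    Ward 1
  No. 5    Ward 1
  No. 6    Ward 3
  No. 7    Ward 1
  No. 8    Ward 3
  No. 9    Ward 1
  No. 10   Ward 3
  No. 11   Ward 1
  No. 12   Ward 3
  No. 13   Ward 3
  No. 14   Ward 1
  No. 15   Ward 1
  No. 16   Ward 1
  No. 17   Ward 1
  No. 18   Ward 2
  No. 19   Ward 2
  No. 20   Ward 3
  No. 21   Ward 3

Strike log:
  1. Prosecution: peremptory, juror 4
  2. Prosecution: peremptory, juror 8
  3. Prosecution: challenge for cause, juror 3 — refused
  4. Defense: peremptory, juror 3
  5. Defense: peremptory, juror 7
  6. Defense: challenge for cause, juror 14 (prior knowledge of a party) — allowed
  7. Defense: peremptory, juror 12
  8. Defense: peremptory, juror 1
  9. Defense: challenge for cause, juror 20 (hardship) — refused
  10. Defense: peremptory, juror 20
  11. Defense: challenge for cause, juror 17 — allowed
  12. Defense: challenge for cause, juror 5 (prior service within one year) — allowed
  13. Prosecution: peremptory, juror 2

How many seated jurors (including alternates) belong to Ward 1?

Removed: #1, #2, #3, #4, #5, #7, #8, #12, #14, #17, #20.
Seated (10 incl. alternates): #6, #9, #10, #11, #13, #15, #16, #18, #19, #21.
Of those, in Ward 1: #9, #11, #15, #16 → 4.

4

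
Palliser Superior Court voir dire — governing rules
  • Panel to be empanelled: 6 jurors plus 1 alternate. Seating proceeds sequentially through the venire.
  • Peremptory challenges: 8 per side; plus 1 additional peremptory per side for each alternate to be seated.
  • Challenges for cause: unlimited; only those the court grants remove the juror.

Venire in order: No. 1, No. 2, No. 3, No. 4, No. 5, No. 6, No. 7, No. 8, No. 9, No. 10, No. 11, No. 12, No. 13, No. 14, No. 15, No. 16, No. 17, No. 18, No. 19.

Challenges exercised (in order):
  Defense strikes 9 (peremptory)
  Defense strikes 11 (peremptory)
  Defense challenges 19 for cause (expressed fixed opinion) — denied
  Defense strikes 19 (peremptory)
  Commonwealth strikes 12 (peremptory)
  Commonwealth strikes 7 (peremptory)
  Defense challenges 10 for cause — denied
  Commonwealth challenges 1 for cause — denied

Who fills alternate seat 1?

Removed: #7, #9, #11, #12, #19. (#1, #10 stay — for-cause denied.)
Seating in order: seats 1–6 → #1, #2, #3, #4, #5, #6; alternates → #8.
So alternate 1 is #8.

8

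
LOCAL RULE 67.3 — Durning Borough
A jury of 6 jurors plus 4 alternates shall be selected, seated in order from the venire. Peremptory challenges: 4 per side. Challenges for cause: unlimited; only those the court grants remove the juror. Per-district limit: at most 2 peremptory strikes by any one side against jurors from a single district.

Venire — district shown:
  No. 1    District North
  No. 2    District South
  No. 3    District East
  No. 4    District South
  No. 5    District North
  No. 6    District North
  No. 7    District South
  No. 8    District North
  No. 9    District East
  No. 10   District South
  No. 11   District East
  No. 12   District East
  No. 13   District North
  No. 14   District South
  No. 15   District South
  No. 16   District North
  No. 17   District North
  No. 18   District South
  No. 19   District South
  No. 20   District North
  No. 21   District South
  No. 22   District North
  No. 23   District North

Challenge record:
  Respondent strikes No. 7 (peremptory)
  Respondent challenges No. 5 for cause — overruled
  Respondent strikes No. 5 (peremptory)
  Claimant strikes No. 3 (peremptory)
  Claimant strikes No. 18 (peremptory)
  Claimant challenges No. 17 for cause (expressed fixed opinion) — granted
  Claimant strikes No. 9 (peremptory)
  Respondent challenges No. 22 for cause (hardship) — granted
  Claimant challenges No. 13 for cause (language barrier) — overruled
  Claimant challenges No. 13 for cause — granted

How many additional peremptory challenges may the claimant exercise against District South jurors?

Claimant peremptories so far: #3, #18, #9 — 3 of 4 used, 1 left overall.
Against District South: #18 — 1 used; per-district cap 2 leaves 1.
Binding limit: min(1, 1) = 1.

1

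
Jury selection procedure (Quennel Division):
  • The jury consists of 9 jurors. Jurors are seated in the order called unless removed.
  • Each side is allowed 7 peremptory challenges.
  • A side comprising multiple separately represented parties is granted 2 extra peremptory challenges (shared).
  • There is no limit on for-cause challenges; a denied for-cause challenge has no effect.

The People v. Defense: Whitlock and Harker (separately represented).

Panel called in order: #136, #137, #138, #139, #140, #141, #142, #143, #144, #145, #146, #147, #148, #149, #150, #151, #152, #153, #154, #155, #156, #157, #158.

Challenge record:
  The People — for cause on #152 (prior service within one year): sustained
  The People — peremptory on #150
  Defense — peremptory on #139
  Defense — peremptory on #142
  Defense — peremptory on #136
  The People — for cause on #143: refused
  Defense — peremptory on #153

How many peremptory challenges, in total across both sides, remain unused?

The People allotment: 7. Defense allotment: 7 base + 2 multi-party = 9.
The People peremptories used: #150 — 1 (for-cause on #152, #143 don't count).
Defense peremptories used: #139, #142, #136, #153 — 4.
Remaining: (7 − 1) + (9 − 4) = 11.

11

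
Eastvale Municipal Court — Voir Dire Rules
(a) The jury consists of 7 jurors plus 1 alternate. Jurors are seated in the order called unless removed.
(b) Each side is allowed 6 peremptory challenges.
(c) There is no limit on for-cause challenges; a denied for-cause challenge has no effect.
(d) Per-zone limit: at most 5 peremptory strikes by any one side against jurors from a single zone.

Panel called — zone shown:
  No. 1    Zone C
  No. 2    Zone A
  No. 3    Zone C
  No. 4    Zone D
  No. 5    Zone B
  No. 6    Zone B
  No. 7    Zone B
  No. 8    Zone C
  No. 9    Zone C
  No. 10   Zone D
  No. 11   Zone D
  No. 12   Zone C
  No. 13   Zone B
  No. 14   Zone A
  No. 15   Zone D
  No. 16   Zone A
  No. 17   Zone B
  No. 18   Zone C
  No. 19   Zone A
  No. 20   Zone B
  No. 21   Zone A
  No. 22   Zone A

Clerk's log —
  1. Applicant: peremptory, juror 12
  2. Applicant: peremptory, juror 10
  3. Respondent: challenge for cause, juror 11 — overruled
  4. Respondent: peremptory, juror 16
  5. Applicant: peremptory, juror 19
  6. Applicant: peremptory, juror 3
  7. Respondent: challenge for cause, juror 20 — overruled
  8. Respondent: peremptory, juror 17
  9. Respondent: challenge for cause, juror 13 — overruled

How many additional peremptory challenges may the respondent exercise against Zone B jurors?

Respondent peremptories so far: #16, #17 — 2 of 6 used, 4 left overall.
Against Zone B: #17 — 1 used; per-zone cap 5 leaves 4.
Binding limit: min(4, 4) = 4.

4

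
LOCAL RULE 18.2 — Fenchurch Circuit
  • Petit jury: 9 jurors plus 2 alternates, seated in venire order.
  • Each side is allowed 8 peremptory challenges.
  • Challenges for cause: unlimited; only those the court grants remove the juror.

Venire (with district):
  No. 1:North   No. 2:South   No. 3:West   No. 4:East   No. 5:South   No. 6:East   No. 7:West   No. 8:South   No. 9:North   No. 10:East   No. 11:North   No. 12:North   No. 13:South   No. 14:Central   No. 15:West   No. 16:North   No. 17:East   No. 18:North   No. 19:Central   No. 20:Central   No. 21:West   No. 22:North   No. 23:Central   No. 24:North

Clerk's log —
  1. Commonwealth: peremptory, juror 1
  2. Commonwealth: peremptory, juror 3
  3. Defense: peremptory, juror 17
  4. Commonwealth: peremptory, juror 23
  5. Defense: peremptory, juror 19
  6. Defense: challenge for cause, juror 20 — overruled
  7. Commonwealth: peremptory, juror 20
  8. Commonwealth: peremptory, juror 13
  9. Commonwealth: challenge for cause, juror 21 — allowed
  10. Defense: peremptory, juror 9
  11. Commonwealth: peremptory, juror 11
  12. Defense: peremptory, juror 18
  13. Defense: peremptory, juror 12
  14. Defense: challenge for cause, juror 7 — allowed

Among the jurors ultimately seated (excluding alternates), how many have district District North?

1

Removed: #1, #3, #7, #9, #11, #12, #13, #17, #18, #19, #20, #21, #23.
Seated jurors 1–9: #2, #4, #5, #6, #8, #10, #14, #15, #16 (alternates #22, #24 not counted).
Of those, in District North: #16 → 1.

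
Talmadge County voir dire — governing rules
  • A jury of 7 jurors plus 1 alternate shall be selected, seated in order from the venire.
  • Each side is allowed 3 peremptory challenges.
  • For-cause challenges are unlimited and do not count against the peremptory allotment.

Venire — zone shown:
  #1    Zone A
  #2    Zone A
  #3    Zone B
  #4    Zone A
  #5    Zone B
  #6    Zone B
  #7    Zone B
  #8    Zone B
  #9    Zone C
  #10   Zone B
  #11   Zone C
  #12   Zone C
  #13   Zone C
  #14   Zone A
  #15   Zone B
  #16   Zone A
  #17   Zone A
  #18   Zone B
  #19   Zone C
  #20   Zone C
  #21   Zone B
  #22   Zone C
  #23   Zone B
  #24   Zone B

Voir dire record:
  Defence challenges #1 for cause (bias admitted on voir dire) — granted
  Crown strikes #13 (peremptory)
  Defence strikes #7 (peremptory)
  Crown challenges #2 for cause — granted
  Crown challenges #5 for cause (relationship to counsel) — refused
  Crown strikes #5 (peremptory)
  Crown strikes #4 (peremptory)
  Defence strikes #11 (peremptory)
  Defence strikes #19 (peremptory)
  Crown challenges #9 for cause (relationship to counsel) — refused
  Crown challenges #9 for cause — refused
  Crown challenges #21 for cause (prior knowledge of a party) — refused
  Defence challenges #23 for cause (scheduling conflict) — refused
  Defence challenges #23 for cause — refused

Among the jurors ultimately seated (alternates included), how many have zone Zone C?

2

Removed: #1, #2, #4, #5, #7, #11, #13, #19.
Seated (8 incl. alternates): #3, #6, #8, #9, #10, #12, #14, #15.
Of those, in Zone C: #9, #12 → 2.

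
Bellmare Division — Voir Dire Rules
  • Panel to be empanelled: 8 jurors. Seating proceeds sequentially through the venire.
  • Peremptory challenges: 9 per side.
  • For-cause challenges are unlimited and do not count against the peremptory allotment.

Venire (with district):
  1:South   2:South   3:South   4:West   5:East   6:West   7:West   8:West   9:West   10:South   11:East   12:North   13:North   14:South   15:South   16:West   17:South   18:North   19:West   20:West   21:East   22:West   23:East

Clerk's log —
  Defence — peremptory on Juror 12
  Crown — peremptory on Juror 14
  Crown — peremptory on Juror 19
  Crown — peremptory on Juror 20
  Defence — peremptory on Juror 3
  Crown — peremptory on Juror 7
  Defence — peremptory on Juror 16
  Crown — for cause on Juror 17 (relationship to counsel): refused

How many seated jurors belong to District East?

1

Removed: #3, #7, #12, #14, #16, #19, #20.
Seated jurors 1–8: #1, #2, #4, #5, #6, #8, #9, #10.
Of those, in District East: #5 → 1.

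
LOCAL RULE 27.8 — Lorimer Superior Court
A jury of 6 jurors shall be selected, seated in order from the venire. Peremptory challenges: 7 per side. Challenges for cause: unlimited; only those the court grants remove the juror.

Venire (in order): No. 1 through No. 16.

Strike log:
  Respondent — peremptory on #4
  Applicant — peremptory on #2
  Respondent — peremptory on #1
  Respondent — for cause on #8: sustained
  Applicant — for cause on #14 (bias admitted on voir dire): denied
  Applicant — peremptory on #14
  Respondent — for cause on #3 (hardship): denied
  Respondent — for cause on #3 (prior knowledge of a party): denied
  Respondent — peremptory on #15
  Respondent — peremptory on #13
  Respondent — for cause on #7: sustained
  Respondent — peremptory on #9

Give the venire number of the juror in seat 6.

12

Removed: #1, #2, #4, #7, #8, #9, #13, #14, #15. (#3 stays — for-cause denied.)
Seating in order: seats 1–6 → #3, #5, #6, #10, #11, #12.
So seat 6 is #12.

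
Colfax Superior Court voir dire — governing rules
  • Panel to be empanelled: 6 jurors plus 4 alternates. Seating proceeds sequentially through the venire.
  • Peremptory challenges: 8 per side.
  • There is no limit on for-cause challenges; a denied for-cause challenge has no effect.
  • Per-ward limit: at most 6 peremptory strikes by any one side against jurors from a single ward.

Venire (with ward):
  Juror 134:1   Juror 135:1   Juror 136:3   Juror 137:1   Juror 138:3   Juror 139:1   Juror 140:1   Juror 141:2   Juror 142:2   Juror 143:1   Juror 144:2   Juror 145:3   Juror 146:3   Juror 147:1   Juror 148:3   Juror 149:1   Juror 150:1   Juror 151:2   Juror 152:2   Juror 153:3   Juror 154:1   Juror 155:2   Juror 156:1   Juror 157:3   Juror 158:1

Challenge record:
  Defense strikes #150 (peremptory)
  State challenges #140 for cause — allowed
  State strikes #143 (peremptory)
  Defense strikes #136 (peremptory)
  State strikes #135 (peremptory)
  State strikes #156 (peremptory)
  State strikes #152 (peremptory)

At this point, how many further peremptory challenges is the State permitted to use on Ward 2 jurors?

4

State peremptories so far: #143, #135, #156, #152 — 4 of 8 used, 4 left overall.
Against Ward 2: #152 — 1 used; per-ward cap 6 leaves 5.
Binding limit: min(4, 5) = 4.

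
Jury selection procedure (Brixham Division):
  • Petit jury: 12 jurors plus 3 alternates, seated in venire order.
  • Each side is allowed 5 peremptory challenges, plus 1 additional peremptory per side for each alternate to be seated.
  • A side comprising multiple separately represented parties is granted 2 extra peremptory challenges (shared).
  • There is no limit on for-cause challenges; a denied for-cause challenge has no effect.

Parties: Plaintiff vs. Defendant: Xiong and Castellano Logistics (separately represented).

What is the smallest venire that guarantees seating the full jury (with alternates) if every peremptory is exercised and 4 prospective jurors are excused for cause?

37

Seats to fill: 12 + 3 alternates = 15.
Peremptories — Plaintiff: 5 + 1×3 = 8; Defendant: 5 + 1×3 + 2 = 10; total 18.
For-cause removals: 4.
Minimum venire: 15 + 18 + 4 = 37.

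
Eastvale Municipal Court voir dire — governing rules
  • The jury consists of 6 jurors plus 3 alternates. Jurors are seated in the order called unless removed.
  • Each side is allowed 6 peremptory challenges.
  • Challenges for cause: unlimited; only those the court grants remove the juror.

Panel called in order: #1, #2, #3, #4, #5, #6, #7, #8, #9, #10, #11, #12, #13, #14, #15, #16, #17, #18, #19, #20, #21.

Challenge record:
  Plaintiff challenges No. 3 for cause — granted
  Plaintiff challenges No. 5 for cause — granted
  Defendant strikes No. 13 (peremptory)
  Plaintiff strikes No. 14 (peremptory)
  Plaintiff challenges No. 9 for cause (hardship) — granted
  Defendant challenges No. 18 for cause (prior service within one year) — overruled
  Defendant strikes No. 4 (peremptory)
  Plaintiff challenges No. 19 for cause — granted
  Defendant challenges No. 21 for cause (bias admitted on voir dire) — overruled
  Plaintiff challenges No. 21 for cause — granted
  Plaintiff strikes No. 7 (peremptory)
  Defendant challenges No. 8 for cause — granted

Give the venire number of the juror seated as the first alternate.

15

Removed: #3, #4, #5, #7, #8, #9, #13, #14, #19, #21. (#18 stays — for-cause denied.)
Filling seats in venire order through position 7: #1, #2, #6, #10, #11, #12, #15.
So alternate 1 is #15.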